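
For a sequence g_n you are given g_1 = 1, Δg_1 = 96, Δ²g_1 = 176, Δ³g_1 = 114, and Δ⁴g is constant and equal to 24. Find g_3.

Build the table forward from the leading diagonal:
Fourth differences: 24  24  24
Third differences: 114  138  162
Second differences: 176  290  428
First differences: 96  272  562
g: 1  97  369

369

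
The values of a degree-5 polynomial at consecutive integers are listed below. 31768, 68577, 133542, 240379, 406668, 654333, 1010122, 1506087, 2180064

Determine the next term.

First differences: 36809  64965  106837  166289  247665  355789  495965  673977
Second differences: 28156  41872  59452  81376  108124  140176  178012
Third differences: 13716  17580  21924  26748  32052  37836
Fourth differences: 3864  4344  4824  5304  5784
Fifth differences: 480  480  480  480
Fifth differences constant at 480.
5784 + 480 = 6264;  37836 + 6264 = 44100;  178012 + 44100 = 222112;  673977 + 222112 = 896089;  2180064 + 896089 = 3076153

3076153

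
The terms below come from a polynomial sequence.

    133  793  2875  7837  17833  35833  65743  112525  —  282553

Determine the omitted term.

182317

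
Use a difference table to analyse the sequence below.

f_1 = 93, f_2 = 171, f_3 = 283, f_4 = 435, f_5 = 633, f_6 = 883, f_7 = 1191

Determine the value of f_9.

2005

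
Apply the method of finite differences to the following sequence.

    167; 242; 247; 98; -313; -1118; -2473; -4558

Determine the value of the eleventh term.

-17353

Δ: 75, 5, -149, -411, -805, -1355, -2085
Δ²: -70, -154, -262, -394, -550, -730
Δ³: -84, -108, -132, -156, -180
Δ⁴: -24, -24, -24, -24
The fourth differences are constant (-24).
-180 − 24 = -204;  -730 − 204 = -934;  -2085 − 934 = -3019;  -4558 − 3019 = -7577
-204 − 24 = -228;  -934 − 228 = -1162;  -3019 − 1162 = -4181;  -7577 − 4181 = -11758
-228 − 24 = -252;  -1162 − 252 = -1414;  -4181 − 1414 = -5595;  -11758 − 5595 = -17353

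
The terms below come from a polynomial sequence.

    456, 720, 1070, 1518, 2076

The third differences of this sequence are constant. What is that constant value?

12

D1: 264, 350, 448, 558
D2: 86, 98, 110
D3: 12, 12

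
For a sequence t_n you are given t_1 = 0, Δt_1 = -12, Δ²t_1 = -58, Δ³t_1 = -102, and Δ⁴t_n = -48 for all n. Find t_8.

Build the table forward from the leading diagonal:
Δ⁴: -48, -48, -48, -48, -48, -48, -48, -48
Δ³: -102, -150, -198, -246, -294, -342, -390, -438
Δ²: -58, -160, -310, -508, -754, -1048, -1390, -1780
Δ: -12, -70, -230, -540, -1048, -1802, -2850, -4240
t: 0, -12, -82, -312, -852, -1900, -3702, -6552

-6552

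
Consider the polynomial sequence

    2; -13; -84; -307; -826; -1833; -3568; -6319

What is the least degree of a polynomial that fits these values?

4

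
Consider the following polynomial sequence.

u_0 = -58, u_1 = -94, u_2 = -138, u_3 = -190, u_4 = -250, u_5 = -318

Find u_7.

First differences: -36, -44, -52, -60, -68
Second differences: -8, -8, -8, -8
The second differences are constant (-8).
-68 − 8 = -76;  -318 − 76 = -394
-76 − 8 = -84;  -394 − 84 = -478

-478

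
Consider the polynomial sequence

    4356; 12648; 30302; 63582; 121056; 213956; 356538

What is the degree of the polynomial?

D1: 8292, 17654, 33280, 57474, 92900, 142582
D2: 9362, 15626, 24194, 35426, 49682
D3: 6264, 8568, 11232, 14256
D4: 2304, 2664, 3024
D5: 360, 360
The fifth differences are constant, so the polynomial has degree 5.

5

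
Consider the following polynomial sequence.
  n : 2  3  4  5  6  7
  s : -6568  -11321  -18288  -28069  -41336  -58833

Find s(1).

Δ: -4753  -6967  -9781  -13267  -17497
Δ²: -2214  -2814  -3486  -4230
Δ³: -600  -672  -744
Δ⁴: -72  -72
The fourth differences are constant at -72.
Work back: -600 + 72 = -528;  -2214 + 528 = -1686;  -4753 + 1686 = -3067;  -6568 + 3067 = -3501

-3501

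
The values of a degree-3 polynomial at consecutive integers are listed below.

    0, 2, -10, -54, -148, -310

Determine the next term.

-558

Δ: 2 , -12 , -44 , -94 , -162
Δ²: -14 , -32 , -50 , -68
Δ³: -18 , -18 , -18
Constant third difference = -18, so extend:
-68 − 18 = -86;  -162 − 86 = -248;  -310 − 248 = -558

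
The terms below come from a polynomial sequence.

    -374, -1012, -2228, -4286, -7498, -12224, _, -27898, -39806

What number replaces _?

Using the first 6 terms:
D1: -638, -1216, -2058, -3212, -4726
D2: -578, -842, -1154, -1514
D3: -264, -312, -360
D4: -48, -48
Constant fourth difference = -48.
Extend forward: -360 − 48 = -408;  -1514 − 408 = -1922;  -4726 − 1922 = -6648;  -12224 − 6648 = -18872

-18872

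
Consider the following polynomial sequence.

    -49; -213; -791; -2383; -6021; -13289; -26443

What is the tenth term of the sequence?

-136381

D1: -164, -578, -1592, -3638, -7268, -13154
D2: -414, -1014, -2046, -3630, -5886
D3: -600, -1032, -1584, -2256
D4: -432, -552, -672
D5: -120, -120
Fifth differences constant at -120.
-672 − 120 = -792;  -2256 − 792 = -3048;  -5886 − 3048 = -8934;  -13154 − 8934 = -22088;  -26443 − 22088 = -48531
-792 − 120 = -912;  -3048 − 912 = -3960;  -8934 − 3960 = -12894;  -22088 − 12894 = -34982;  -48531 − 34982 = -83513
-912 − 120 = -1032;  -3960 − 1032 = -4992;  -12894 − 4992 = -17886;  -34982 − 17886 = -52868;  -83513 − 52868 = -136381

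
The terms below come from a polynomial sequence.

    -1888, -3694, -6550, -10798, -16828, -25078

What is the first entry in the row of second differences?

Δ: -1806, -2856, -4248, -6030, -8250
Δ²: -1050, -1392, -1782, -2220
Δ³: -342, -390, -438
Δ⁴: -48, -48

-1050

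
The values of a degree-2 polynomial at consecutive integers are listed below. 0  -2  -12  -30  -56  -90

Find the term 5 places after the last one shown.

-2 , -10 , -18 , -26 , -34
-8 , -8 , -8 , -8
The second differences are constant (-8).
-34 − 8 = -42;  -90 − 42 = -132
-42 − 8 = -50;  -132 − 50 = -182
-50 − 8 = -58;  -182 − 58 = -240
-58 − 8 = -66;  -240 − 66 = -306
-66 − 8 = -74;  -306 − 74 = -380

-380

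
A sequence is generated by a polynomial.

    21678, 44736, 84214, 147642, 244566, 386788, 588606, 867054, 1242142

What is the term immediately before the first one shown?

9286

23058  39478  63428  96924  142222  201818  278448  375088
16420  23950  33496  45298  59596  76630  96640
7530  9546  11802  14298  17034  20010
2016  2256  2496  2736  2976
240  240  240  240
The fifth differences are constant at 240.
Work back: 2016 − 240 = 1776;  7530 − 1776 = 5754;  16420 − 5754 = 10666;  23058 − 10666 = 12392;  21678 − 12392 = 9286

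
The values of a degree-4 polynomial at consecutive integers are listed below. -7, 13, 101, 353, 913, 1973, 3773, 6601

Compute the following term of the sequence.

10793

20, 88, 252, 560, 1060, 1800, 2828
68, 164, 308, 500, 740, 1028
96, 144, 192, 240, 288
48, 48, 48, 48
The fourth differences are constant (48).
288 + 48 = 336;  1028 + 336 = 1364;  2828 + 1364 = 4192;  6601 + 4192 = 10793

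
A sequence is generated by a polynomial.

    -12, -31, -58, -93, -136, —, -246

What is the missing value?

-187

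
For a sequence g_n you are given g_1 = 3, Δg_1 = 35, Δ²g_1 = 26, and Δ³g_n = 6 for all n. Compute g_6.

498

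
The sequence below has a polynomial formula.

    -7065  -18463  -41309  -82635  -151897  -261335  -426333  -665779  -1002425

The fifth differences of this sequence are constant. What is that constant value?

-360

D1: -11398, -22846, -41326, -69262, -109438, -164998, -239446, -336646
D2: -11448, -18480, -27936, -40176, -55560, -74448, -97200
D3: -7032, -9456, -12240, -15384, -18888, -22752
D4: -2424, -2784, -3144, -3504, -3864
D5: -360, -360, -360, -360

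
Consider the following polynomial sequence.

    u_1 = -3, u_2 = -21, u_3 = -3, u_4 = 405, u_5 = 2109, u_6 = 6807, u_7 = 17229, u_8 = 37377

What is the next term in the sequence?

72765

-18, 18, 408, 1704, 4698, 10422, 20148
36, 390, 1296, 2994, 5724, 9726
354, 906, 1698, 2730, 4002
552, 792, 1032, 1272
240, 240, 240
The fifth differences are constant (240).
1272 + 240 = 1512;  4002 + 1512 = 5514;  9726 + 5514 = 15240;  20148 + 15240 = 35388;  37377 + 35388 = 72765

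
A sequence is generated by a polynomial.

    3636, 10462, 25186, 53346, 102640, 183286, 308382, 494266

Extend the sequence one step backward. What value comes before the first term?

Δ: 6826, 14724, 28160, 49294, 80646, 125096, 185884
Δ²: 7898, 13436, 21134, 31352, 44450, 60788
Δ³: 5538, 7698, 10218, 13098, 16338
Δ⁴: 2160, 2520, 2880, 3240
Δ⁵: 360, 360, 360
The fifth differences are constant at 360.
Work back: 2160 − 360 = 1800;  5538 − 1800 = 3738;  7898 − 3738 = 4160;  6826 − 4160 = 2666;  3636 − 2666 = 970

970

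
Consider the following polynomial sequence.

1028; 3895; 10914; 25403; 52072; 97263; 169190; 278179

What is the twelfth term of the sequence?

Δ: 2867 , 7019 , 14489 , 26669 , 45191 , 71927 , 108989
Δ²: 4152 , 7470 , 12180 , 18522 , 26736 , 37062
Δ³: 3318 , 4710 , 6342 , 8214 , 10326
Δ⁴: 1392 , 1632 , 1872 , 2112
Δ⁵: 240 , 240 , 240
The fifth differences are constant (240).
2112 + 240 = 2352;  10326 + 2352 = 12678;  37062 + 12678 = 49740;  108989 + 49740 = 158729;  278179 + 158729 = 436908
2352 + 240 = 2592;  12678 + 2592 = 15270;  49740 + 15270 = 65010;  158729 + 65010 = 223739;  436908 + 223739 = 660647
2592 + 240 = 2832;  15270 + 2832 = 18102;  65010 + 18102 = 83112;  223739 + 83112 = 306851;  660647 + 306851 = 967498
2832 + 240 = 3072;  18102 + 3072 = 21174;  83112 + 21174 = 104286;  306851 + 104286 = 411137;  967498 + 411137 = 1378635

1378635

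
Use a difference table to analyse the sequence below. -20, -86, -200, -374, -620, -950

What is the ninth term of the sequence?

-2564

First differences: -66 , -114 , -174 , -246 , -330
Second differences: -48 , -60 , -72 , -84
Third differences: -12 , -12 , -12
The third differences are constant (-12).
-84 − 12 = -96;  -330 − 96 = -426;  -950 − 426 = -1376
-96 − 12 = -108;  -426 − 108 = -534;  -1376 − 534 = -1910
-108 − 12 = -120;  -534 − 120 = -654;  -1910 − 654 = -2564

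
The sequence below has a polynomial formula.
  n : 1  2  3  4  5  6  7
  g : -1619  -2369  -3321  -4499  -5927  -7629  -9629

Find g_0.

-750  -952  -1178  -1428  -1702  -2000
-202  -226  -250  -274  -298
-24  -24  -24  -24
The third differences are constant at -24.
Work back: -202 + 24 = -178;  -750 + 178 = -572;  -1619 + 572 = -1047

-1047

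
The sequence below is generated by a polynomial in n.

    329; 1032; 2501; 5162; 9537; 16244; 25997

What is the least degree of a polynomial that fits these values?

4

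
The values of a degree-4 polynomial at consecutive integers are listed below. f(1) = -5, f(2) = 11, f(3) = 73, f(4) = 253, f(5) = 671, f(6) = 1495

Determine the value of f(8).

5273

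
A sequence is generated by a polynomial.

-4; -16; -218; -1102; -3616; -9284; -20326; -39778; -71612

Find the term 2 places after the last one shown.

-193714

-12, -202, -884, -2514, -5668, -11042, -19452, -31834
-190, -682, -1630, -3154, -5374, -8410, -12382
-492, -948, -1524, -2220, -3036, -3972
-456, -576, -696, -816, -936
-120, -120, -120, -120
Constant fifth difference = -120, so extend:
-936 − 120 = -1056;  -3972 − 1056 = -5028;  -12382 − 5028 = -17410;  -31834 − 17410 = -49244;  -71612 − 49244 = -120856
-1056 − 120 = -1176;  -5028 − 1176 = -6204;  -17410 − 6204 = -23614;  -49244 − 23614 = -72858;  -120856 − 72858 = -193714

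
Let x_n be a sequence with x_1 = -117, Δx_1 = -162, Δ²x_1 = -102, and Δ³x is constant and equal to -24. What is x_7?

Build the table forward from the leading diagonal:
Third differences: -24, -24, -24, -24, -24, -24, -24
Second differences: -102, -126, -150, -174, -198, -222, -246
First differences: -162, -264, -390, -540, -714, -912, -1134
x: -117, -279, -543, -933, -1473, -2187, -3099

-3099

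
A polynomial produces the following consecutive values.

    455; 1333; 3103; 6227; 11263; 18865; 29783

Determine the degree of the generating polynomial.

4

First differences: 878, 1770, 3124, 5036, 7602, 10918
Second differences: 892, 1354, 1912, 2566, 3316
Third differences: 462, 558, 654, 750
Fourth differences: 96, 96, 96
The fourth differences are constant, so the polynomial has degree 4.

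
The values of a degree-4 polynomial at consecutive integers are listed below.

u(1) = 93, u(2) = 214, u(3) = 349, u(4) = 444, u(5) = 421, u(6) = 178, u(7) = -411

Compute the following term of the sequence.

-1496

121  135  95  -23  -243  -589
14  -40  -118  -220  -346
-54  -78  -102  -126
-24  -24  -24
Fourth differences constant at -24.
-126 − 24 = -150;  -346 − 150 = -496;  -589 − 496 = -1085;  -411 − 1085 = -1496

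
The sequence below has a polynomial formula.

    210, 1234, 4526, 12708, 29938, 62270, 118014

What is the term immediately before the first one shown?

8

1024, 3292, 8182, 17230, 32332, 55744
2268, 4890, 9048, 15102, 23412
2622, 4158, 6054, 8310
1536, 1896, 2256
360, 360
The fifth differences are constant at 360.
Work back: 1536 − 360 = 1176;  2622 − 1176 = 1446;  2268 − 1446 = 822;  1024 − 822 = 202;  210 − 202 = 8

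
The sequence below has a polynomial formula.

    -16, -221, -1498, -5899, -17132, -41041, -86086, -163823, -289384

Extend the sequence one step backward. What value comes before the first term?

-7

D1: -205  -1277  -4401  -11233  -23909  -45045  -77737  -125561
D2: -1072  -3124  -6832  -12676  -21136  -32692  -47824
D3: -2052  -3708  -5844  -8460  -11556  -15132
D4: -1656  -2136  -2616  -3096  -3576
D5: -480  -480  -480  -480
The fifth differences are constant at -480.
Work back: -1656 + 480 = -1176;  -2052 + 1176 = -876;  -1072 + 876 = -196;  -205 + 196 = -9;  -16 + 9 = -7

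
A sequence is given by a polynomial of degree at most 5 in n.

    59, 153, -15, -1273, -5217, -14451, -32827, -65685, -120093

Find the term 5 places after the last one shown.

First differences: 94 , -168 , -1258 , -3944 , -9234 , -18376 , -32858 , -54408
Second differences: -262 , -1090 , -2686 , -5290 , -9142 , -14482 , -21550
Third differences: -828 , -1596 , -2604 , -3852 , -5340 , -7068
Fourth differences: -768 , -1008 , -1248 , -1488 , -1728
Fifth differences: -240 , -240 , -240 , -240
Constant fifth difference = -240, so extend:
-1728 − 240 = -1968;  -7068 − 1968 = -9036;  -21550 − 9036 = -30586;  -54408 − 30586 = -84994;  -120093 − 84994 = -205087
-1968 − 240 = -2208;  -9036 − 2208 = -11244;  -30586 − 11244 = -41830;  -84994 − 41830 = -126824;  -205087 − 126824 = -331911
-2208 − 240 = -2448;  -11244 − 2448 = -13692;  -41830 − 13692 = -55522;  -126824 − 55522 = -182346;  -331911 − 182346 = -514257
-2448 − 240 = -2688;  -13692 − 2688 = -16380;  -55522 − 16380 = -71902;  -182346 − 71902 = -254248;  -514257 − 254248 = -768505
-2688 − 240 = -2928;  -16380 − 2928 = -19308;  -71902 − 19308 = -91210;  -254248 − 91210 = -345458;  -768505 − 345458 = -1113963

-1113963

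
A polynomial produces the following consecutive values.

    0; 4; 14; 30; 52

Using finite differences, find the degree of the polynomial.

2

Δ: 4, 10, 16, 22
Δ²: 6, 6, 6
The second differences are constant, so the polynomial has degree 2.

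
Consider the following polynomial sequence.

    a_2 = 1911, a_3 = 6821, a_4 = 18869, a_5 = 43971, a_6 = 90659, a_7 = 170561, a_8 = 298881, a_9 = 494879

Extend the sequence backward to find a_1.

359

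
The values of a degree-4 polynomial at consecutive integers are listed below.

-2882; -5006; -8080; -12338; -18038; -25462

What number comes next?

-34916

D1: -2124  -3074  -4258  -5700  -7424
D2: -950  -1184  -1442  -1724
D3: -234  -258  -282
D4: -24  -24
The fourth differences are constant (-24).
-282 − 24 = -306;  -1724 − 306 = -2030;  -7424 − 2030 = -9454;  -25462 − 9454 = -34916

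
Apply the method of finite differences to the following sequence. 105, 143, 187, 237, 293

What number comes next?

355

First differences: 38 , 44 , 50 , 56
Second differences: 6 , 6 , 6
The second differences are constant (6).
56 + 6 = 62;  293 + 62 = 355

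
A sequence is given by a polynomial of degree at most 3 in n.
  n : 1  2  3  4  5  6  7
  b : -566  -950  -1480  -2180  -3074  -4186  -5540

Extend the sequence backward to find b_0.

-304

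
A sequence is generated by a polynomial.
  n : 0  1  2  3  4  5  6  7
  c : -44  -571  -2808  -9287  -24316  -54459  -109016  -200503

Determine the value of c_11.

First differences: -527, -2237, -6479, -15029, -30143, -54557, -91487
Second differences: -1710, -4242, -8550, -15114, -24414, -36930
Third differences: -2532, -4308, -6564, -9300, -12516
Fourth differences: -1776, -2256, -2736, -3216
Fifth differences: -480, -480, -480
Fifth differences constant at -480.
-3216 − 480 = -3696;  -12516 − 3696 = -16212;  -36930 − 16212 = -53142;  -91487 − 53142 = -144629;  -200503 − 144629 = -345132
-3696 − 480 = -4176;  -16212 − 4176 = -20388;  -53142 − 20388 = -73530;  -144629 − 73530 = -218159;  -345132 − 218159 = -563291
-4176 − 480 = -4656;  -20388 − 4656 = -25044;  -73530 − 25044 = -98574;  -218159 − 98574 = -316733;  -563291 − 316733 = -880024
-4656 − 480 = -5136;  -25044 − 5136 = -30180;  -98574 − 30180 = -128754;  -316733 − 128754 = -445487;  -880024 − 445487 = -1325511

-1325511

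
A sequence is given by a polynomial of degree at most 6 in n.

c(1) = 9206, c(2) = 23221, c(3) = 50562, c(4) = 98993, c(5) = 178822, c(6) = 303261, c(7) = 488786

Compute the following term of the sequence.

755497

First differences: 14015, 27341, 48431, 79829, 124439, 185525
Second differences: 13326, 21090, 31398, 44610, 61086
Third differences: 7764, 10308, 13212, 16476
Fourth differences: 2544, 2904, 3264
Fifth differences: 360, 360
Constant fifth difference = 360, so extend:
3264 + 360 = 3624;  16476 + 3624 = 20100;  61086 + 20100 = 81186;  185525 + 81186 = 266711;  488786 + 266711 = 755497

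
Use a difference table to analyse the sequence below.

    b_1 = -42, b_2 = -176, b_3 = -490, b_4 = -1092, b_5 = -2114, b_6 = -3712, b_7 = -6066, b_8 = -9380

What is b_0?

-4

-134  -314  -602  -1022  -1598  -2354  -3314
-180  -288  -420  -576  -756  -960
-108  -132  -156  -180  -204
-24  -24  -24  -24
The fourth differences are constant at -24.
Work back: -108 + 24 = -84;  -180 + 84 = -96;  -134 + 96 = -38;  -42 + 38 = -4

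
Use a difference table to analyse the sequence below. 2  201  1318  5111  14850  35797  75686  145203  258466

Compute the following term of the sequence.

433505

D1: 199, 1117, 3793, 9739, 20947, 39889, 69517, 113263
D2: 918, 2676, 5946, 11208, 18942, 29628, 43746
D3: 1758, 3270, 5262, 7734, 10686, 14118
D4: 1512, 1992, 2472, 2952, 3432
D5: 480, 480, 480, 480
Fifth differences constant at 480.
3432 + 480 = 3912;  14118 + 3912 = 18030;  43746 + 18030 = 61776;  113263 + 61776 = 175039;  258466 + 175039 = 433505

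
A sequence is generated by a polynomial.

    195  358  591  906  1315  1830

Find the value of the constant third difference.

Δ: 163, 233, 315, 409, 515
Δ²: 70, 82, 94, 106
Δ³: 12, 12, 12

12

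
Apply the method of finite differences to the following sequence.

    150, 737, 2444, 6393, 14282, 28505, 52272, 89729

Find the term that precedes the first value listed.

First differences: 587  1707  3949  7889  14223  23767  37457
Second differences: 1120  2242  3940  6334  9544  13690
Third differences: 1122  1698  2394  3210  4146
Fourth differences: 576  696  816  936
Fifth differences: 120  120  120
The fifth differences are constant at 120.
Work back: 576 − 120 = 456;  1122 − 456 = 666;  1120 − 666 = 454;  587 − 454 = 133;  150 − 133 = 17

17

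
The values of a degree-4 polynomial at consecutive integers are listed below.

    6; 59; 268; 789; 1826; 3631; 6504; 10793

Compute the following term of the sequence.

First differences: 53, 209, 521, 1037, 1805, 2873, 4289
Second differences: 156, 312, 516, 768, 1068, 1416
Third differences: 156, 204, 252, 300, 348
Fourth differences: 48, 48, 48, 48
Fourth differences constant at 48.
348 + 48 = 396;  1416 + 396 = 1812;  4289 + 1812 = 6101;  10793 + 6101 = 16894

16894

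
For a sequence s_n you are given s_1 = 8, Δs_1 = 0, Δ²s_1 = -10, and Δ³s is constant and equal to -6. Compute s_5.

Build the table forward from the leading diagonal:
D3: -6  -6  -6  -6  -6
D2: -10  -16  -22  -28  -34
D1: 0  -10  -26  -48  -76
s: 8  8  -2  -28  -76

-76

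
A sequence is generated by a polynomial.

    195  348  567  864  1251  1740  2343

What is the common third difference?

12

D1: 153, 219, 297, 387, 489, 603
D2: 66, 78, 90, 102, 114
D3: 12, 12, 12, 12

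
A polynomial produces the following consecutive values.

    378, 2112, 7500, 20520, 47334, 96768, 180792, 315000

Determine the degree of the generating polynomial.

5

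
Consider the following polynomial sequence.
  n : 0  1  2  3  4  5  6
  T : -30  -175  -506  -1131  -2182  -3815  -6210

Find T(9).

-20127

D1: -145 , -331 , -625 , -1051 , -1633 , -2395
D2: -186 , -294 , -426 , -582 , -762
D3: -108 , -132 , -156 , -180
D4: -24 , -24 , -24
The fourth differences are constant (-24).
-180 − 24 = -204;  -762 − 204 = -966;  -2395 − 966 = -3361;  -6210 − 3361 = -9571
-204 − 24 = -228;  -966 − 228 = -1194;  -3361 − 1194 = -4555;  -9571 − 4555 = -14126
-228 − 24 = -252;  -1194 − 252 = -1446;  -4555 − 1446 = -6001;  -14126 − 6001 = -20127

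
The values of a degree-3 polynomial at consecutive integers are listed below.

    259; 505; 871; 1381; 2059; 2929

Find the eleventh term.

D1: 246, 366, 510, 678, 870
D2: 120, 144, 168, 192
D3: 24, 24, 24
Constant third difference = 24, so extend:
192 + 24 = 216;  870 + 216 = 1086;  2929 + 1086 = 4015
216 + 24 = 240;  1086 + 240 = 1326;  4015 + 1326 = 5341
240 + 24 = 264;  1326 + 264 = 1590;  5341 + 1590 = 6931
264 + 24 = 288;  1590 + 288 = 1878;  6931 + 1878 = 8809
288 + 24 = 312;  1878 + 312 = 2190;  8809 + 2190 = 10999

10999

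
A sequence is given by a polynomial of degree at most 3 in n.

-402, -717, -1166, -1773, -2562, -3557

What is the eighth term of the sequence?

D1: -315 , -449 , -607 , -789 , -995
D2: -134 , -158 , -182 , -206
D3: -24 , -24 , -24
The third differences are constant (-24).
-206 − 24 = -230;  -995 − 230 = -1225;  -3557 − 1225 = -4782
-230 − 24 = -254;  -1225 − 254 = -1479;  -4782 − 1479 = -6261

-6261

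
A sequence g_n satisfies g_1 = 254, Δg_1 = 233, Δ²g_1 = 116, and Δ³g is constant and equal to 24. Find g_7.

Build the table forward from the leading diagonal:
Third differences: 24, 24, 24, 24, 24, 24, 24
Second differences: 116, 140, 164, 188, 212, 236, 260
First differences: 233, 349, 489, 653, 841, 1053, 1289
g: 254, 487, 836, 1325, 1978, 2819, 3872

3872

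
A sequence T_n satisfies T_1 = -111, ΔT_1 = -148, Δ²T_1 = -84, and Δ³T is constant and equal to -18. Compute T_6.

-1871

Build the table forward from the leading diagonal:
D3: -18  -18  -18  -18  -18  -18
D2: -84  -102  -120  -138  -156  -174
D1: -148  -232  -334  -454  -592  -748
T: -111  -259  -491  -825  -1279  -1871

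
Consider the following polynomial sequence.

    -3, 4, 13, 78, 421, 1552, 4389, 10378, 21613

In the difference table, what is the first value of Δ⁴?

D1: 7, 9, 65, 343, 1131, 2837, 5989, 11235
D2: 2, 56, 278, 788, 1706, 3152, 5246
D3: 54, 222, 510, 918, 1446, 2094
D4: 168, 288, 408, 528, 648
D5: 120, 120, 120, 120

168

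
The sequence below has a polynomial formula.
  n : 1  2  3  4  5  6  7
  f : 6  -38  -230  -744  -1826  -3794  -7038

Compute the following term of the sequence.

-44 , -192 , -514 , -1082 , -1968 , -3244
-148 , -322 , -568 , -886 , -1276
-174 , -246 , -318 , -390
-72 , -72 , -72
Constant fourth difference = -72, so extend:
-390 − 72 = -462;  -1276 − 462 = -1738;  -3244 − 1738 = -4982;  -7038 − 4982 = -12020

-12020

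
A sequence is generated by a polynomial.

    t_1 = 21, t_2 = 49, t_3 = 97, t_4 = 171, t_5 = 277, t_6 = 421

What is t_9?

1141

Δ: 28  48  74  106  144
Δ²: 20  26  32  38
Δ³: 6  6  6
Constant third difference = 6, so extend:
38 + 6 = 44;  144 + 44 = 188;  421 + 188 = 609
44 + 6 = 50;  188 + 50 = 238;  609 + 238 = 847
50 + 6 = 56;  238 + 56 = 294;  847 + 294 = 1141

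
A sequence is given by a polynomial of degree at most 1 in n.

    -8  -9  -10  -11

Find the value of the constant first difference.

-1

First differences: -1, -1, -1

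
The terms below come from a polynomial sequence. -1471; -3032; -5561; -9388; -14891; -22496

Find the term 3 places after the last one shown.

-1561, -2529, -3827, -5503, -7605
-968, -1298, -1676, -2102
-330, -378, -426
-48, -48
The fourth differences are constant (-48).
-426 − 48 = -474;  -2102 − 474 = -2576;  -7605 − 2576 = -10181;  -22496 − 10181 = -32677
-474 − 48 = -522;  -2576 − 522 = -3098;  -10181 − 3098 = -13279;  -32677 − 13279 = -45956
-522 − 48 = -570;  -3098 − 570 = -3668;  -13279 − 3668 = -16947;  -45956 − 16947 = -62903

-62903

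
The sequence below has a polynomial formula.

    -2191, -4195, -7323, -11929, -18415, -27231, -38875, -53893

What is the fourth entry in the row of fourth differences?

-48

Δ: -2004, -3128, -4606, -6486, -8816, -11644, -15018
Δ²: -1124, -1478, -1880, -2330, -2828, -3374
Δ³: -354, -402, -450, -498, -546
Δ⁴: -48, -48, -48, -48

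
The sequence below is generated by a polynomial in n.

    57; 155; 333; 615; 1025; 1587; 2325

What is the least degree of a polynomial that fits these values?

3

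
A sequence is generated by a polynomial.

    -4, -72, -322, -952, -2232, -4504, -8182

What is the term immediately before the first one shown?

First differences: -68  -250  -630  -1280  -2272  -3678
Second differences: -182  -380  -650  -992  -1406
Third differences: -198  -270  -342  -414
Fourth differences: -72  -72  -72
The fourth differences are constant at -72.
Work back: -198 + 72 = -126;  -182 + 126 = -56;  -68 + 56 = -12;  -4 + 12 = 8

8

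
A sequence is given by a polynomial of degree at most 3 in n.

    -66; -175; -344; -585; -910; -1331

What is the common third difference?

-12

D1: -109, -169, -241, -325, -421
D2: -60, -72, -84, -96
D3: -12, -12, -12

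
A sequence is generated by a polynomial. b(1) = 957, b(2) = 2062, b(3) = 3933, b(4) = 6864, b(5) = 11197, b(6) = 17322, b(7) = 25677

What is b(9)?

1105  1871  2931  4333  6125  8355
766  1060  1402  1792  2230
294  342  390  438
48  48  48
Constant fourth difference = 48, so extend:
438 + 48 = 486;  2230 + 486 = 2716;  8355 + 2716 = 11071;  25677 + 11071 = 36748
486 + 48 = 534;  2716 + 534 = 3250;  11071 + 3250 = 14321;  36748 + 14321 = 51069

51069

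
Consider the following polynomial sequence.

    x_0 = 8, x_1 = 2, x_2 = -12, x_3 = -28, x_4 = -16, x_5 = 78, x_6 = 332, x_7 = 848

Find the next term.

First differences: -6 , -14 , -16 , 12 , 94 , 254 , 516
Second differences: -8 , -2 , 28 , 82 , 160 , 262
Third differences: 6 , 30 , 54 , 78 , 102
Fourth differences: 24 , 24 , 24 , 24
Fourth differences constant at 24.
102 + 24 = 126;  262 + 126 = 388;  516 + 388 = 904;  848 + 904 = 1752

1752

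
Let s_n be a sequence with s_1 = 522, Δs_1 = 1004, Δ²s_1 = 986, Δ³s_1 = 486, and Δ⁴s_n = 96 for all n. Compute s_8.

48626

Build the table forward from the leading diagonal:
Fourth differences: 96, 96, 96, 96, 96, 96, 96, 96
Third differences: 486, 582, 678, 774, 870, 966, 1062, 1158
Second differences: 986, 1472, 2054, 2732, 3506, 4376, 5342, 6404
First differences: 1004, 1990, 3462, 5516, 8248, 11754, 16130, 21472
s: 522, 1526, 3516, 6978, 12494, 20742, 32496, 48626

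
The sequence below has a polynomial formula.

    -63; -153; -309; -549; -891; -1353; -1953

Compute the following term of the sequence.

-2709

D1: -90  -156  -240  -342  -462  -600
D2: -66  -84  -102  -120  -138
D3: -18  -18  -18  -18
The third differences are constant (-18).
-138 − 18 = -156;  -600 − 156 = -756;  -1953 − 756 = -2709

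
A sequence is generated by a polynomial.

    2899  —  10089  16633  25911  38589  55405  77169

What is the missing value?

Using the last 6 terms:
First differences: 6544  9278  12678  16816  21764
Second differences: 2734  3400  4138  4948
Third differences: 666  738  810
Fourth differences: 72  72
Constant fourth difference = 72.
Extend backward: 666 − 72 = 594;  2734 − 594 = 2140;  6544 − 2140 = 4404;  10089 − 4404 = 5685

5685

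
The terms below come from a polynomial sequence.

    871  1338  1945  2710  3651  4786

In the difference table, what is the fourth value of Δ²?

194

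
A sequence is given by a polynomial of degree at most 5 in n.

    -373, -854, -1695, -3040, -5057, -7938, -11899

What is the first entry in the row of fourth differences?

D1: -481, -841, -1345, -2017, -2881, -3961
D2: -360, -504, -672, -864, -1080
D3: -144, -168, -192, -216
D4: -24, -24, -24

-24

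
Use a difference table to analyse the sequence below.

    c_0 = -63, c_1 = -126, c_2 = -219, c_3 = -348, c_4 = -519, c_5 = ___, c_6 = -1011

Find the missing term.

-738

Using the first 5 terms:
-63  -93  -129  -171
-30  -36  -42
-6  -6
Constant third difference = -6.
Extend forward: -42 − 6 = -48;  -171 − 48 = -219;  -519 − 219 = -738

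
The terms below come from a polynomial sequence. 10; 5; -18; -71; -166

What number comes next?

-315

-5  -23  -53  -95
-18  -30  -42
-12  -12
The third differences are constant (-12).
-42 − 12 = -54;  -95 − 54 = -149;  -166 − 149 = -315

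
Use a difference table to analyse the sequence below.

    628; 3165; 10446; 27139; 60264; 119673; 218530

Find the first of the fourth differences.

2352

D1: 2537, 7281, 16693, 33125, 59409, 98857
D2: 4744, 9412, 16432, 26284, 39448
D3: 4668, 7020, 9852, 13164
D4: 2352, 2832, 3312
D5: 480, 480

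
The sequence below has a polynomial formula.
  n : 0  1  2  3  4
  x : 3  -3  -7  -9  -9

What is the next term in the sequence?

-6, -4, -2, 0
2, 2, 2
The second differences are constant (2).
0 + 2 = 2;  -9 + 2 = -7

-7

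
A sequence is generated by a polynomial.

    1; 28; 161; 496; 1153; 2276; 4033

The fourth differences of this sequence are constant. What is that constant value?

24

D1: 27, 133, 335, 657, 1123, 1757
D2: 106, 202, 322, 466, 634
D3: 96, 120, 144, 168
D4: 24, 24, 24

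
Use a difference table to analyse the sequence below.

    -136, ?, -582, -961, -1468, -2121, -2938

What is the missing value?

-313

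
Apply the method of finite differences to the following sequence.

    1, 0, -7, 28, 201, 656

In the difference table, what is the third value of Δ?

35

Δ: -1, -7, 35, 173, 455
Δ²: -6, 42, 138, 282
Δ³: 48, 96, 144
Δ⁴: 48, 48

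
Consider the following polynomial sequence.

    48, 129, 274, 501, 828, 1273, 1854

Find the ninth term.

First differences: 81, 145, 227, 327, 445, 581
Second differences: 64, 82, 100, 118, 136
Third differences: 18, 18, 18, 18
Constant third difference = 18, so extend:
136 + 18 = 154;  581 + 154 = 735;  1854 + 735 = 2589
154 + 18 = 172;  735 + 172 = 907;  2589 + 907 = 3496

3496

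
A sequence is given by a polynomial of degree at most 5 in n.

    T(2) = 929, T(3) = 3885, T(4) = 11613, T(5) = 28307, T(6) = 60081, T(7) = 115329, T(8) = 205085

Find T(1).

111

Δ: 2956  7728  16694  31774  55248  89756
Δ²: 4772  8966  15080  23474  34508
Δ³: 4194  6114  8394  11034
Δ⁴: 1920  2280  2640
Δ⁵: 360  360
The fifth differences are constant at 360.
Work back: 1920 − 360 = 1560;  4194 − 1560 = 2634;  4772 − 2634 = 2138;  2956 − 2138 = 818;  929 − 818 = 111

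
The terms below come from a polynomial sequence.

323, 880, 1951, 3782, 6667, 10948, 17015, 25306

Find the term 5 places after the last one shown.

D1: 557, 1071, 1831, 2885, 4281, 6067, 8291
D2: 514, 760, 1054, 1396, 1786, 2224
D3: 246, 294, 342, 390, 438
D4: 48, 48, 48, 48
Fourth differences constant at 48.
438 + 48 = 486;  2224 + 486 = 2710;  8291 + 2710 = 11001;  25306 + 11001 = 36307
486 + 48 = 534;  2710 + 534 = 3244;  11001 + 3244 = 14245;  36307 + 14245 = 50552
534 + 48 = 582;  3244 + 582 = 3826;  14245 + 3826 = 18071;  50552 + 18071 = 68623
582 + 48 = 630;  3826 + 630 = 4456;  18071 + 4456 = 22527;  68623 + 22527 = 91150
630 + 48 = 678;  4456 + 678 = 5134;  22527 + 5134 = 27661;  91150 + 27661 = 118811

118811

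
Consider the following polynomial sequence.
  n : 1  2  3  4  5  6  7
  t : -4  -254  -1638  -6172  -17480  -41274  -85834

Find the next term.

D1: -250 , -1384 , -4534 , -11308 , -23794 , -44560
D2: -1134 , -3150 , -6774 , -12486 , -20766
D3: -2016 , -3624 , -5712 , -8280
D4: -1608 , -2088 , -2568
D5: -480 , -480
The fifth differences are constant (-480).
-2568 − 480 = -3048;  -8280 − 3048 = -11328;  -20766 − 11328 = -32094;  -44560 − 32094 = -76654;  -85834 − 76654 = -162488

-162488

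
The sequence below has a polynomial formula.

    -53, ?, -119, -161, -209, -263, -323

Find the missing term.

Using the last 5 terms:
-42  -48  -54  -60
-6  -6  -6
Constant second difference = -6.
Extend backward: -42 + 6 = -36;  -119 + 36 = -83

-83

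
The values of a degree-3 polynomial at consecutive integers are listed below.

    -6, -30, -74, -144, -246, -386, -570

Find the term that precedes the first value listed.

4

-24  -44  -70  -102  -140  -184
-20  -26  -32  -38  -44
-6  -6  -6  -6
The third differences are constant at -6.
Work back: -20 + 6 = -14;  -24 + 14 = -10;  -6 + 10 = 4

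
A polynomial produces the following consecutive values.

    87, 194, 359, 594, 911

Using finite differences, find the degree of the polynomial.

3

D1: 107, 165, 235, 317
D2: 58, 70, 82
D3: 12, 12
The third differences are constant, so the polynomial has degree 3.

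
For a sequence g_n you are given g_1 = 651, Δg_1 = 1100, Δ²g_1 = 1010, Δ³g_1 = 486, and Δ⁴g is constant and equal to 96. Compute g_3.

3861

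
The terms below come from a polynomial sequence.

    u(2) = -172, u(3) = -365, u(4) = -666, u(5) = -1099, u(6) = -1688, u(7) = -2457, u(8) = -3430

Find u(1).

-193  -301  -433  -589  -769  -973
-108  -132  -156  -180  -204
-24  -24  -24  -24
The third differences are constant at -24.
Work back: -108 + 24 = -84;  -193 + 84 = -109;  -172 + 109 = -63

-63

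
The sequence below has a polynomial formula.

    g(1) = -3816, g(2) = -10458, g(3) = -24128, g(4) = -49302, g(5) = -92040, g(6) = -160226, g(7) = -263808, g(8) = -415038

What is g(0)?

D1: -6642  -13670  -25174  -42738  -68186  -103582  -151230
D2: -7028  -11504  -17564  -25448  -35396  -47648
D3: -4476  -6060  -7884  -9948  -12252
D4: -1584  -1824  -2064  -2304
D5: -240  -240  -240
The fifth differences are constant at -240.
Work back: -1584 + 240 = -1344;  -4476 + 1344 = -3132;  -7028 + 3132 = -3896;  -6642 + 3896 = -2746;  -3816 + 2746 = -1070

-1070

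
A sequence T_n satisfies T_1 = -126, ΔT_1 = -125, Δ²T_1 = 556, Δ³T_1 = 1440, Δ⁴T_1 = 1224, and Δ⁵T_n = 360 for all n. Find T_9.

200922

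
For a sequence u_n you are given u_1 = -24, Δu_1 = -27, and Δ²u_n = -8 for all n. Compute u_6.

-239

Build the table forward from the leading diagonal:
D2: -8  -8  -8  -8  -8  -8
D1: -27  -35  -43  -51  -59  -67
u: -24  -51  -86  -129  -180  -239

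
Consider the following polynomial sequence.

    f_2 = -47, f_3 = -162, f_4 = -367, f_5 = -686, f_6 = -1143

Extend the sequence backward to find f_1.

2

First differences: -115  -205  -319  -457
Second differences: -90  -114  -138
Third differences: -24  -24
The third differences are constant at -24.
Work back: -90 + 24 = -66;  -115 + 66 = -49;  -47 + 49 = 2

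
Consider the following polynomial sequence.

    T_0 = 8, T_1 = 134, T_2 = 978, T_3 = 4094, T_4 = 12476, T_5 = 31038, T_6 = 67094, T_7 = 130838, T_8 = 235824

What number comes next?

399446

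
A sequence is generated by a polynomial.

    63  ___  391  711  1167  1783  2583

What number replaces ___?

Using the last 5 terms:
320, 456, 616, 800
136, 160, 184
24, 24
Constant third difference = 24.
Extend backward: 136 − 24 = 112;  320 − 112 = 208;  391 − 208 = 183

183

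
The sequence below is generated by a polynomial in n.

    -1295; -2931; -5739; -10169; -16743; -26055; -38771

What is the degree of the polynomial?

4

Δ: -1636, -2808, -4430, -6574, -9312, -12716
Δ²: -1172, -1622, -2144, -2738, -3404
Δ³: -450, -522, -594, -666
Δ⁴: -72, -72, -72
The fourth differences are constant, so the polynomial has degree 4.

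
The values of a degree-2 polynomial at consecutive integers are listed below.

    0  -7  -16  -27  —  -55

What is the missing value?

Using the first 4 terms:
Δ: -7, -9, -11
Δ²: -2, -2
Constant second difference = -2.
Extend forward: -11 − 2 = -13;  -27 − 13 = -40

-40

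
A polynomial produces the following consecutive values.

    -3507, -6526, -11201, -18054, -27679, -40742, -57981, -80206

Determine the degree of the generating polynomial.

First differences: -3019, -4675, -6853, -9625, -13063, -17239, -22225
Second differences: -1656, -2178, -2772, -3438, -4176, -4986
Third differences: -522, -594, -666, -738, -810
Fourth differences: -72, -72, -72, -72
The fourth differences are constant, so the polynomial has degree 4.

4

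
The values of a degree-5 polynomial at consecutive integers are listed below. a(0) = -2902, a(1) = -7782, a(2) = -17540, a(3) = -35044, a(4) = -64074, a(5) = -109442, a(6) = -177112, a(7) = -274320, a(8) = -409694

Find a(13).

D1: -4880 , -9758 , -17504 , -29030 , -45368 , -67670 , -97208 , -135374
D2: -4878 , -7746 , -11526 , -16338 , -22302 , -29538 , -38166
D3: -2868 , -3780 , -4812 , -5964 , -7236 , -8628
D4: -912 , -1032 , -1152 , -1272 , -1392
D5: -120 , -120 , -120 , -120
Fifth differences constant at -120.
-1392 − 120 = -1512;  -8628 − 1512 = -10140;  -38166 − 10140 = -48306;  -135374 − 48306 = -183680;  -409694 − 183680 = -593374
-1512 − 120 = -1632;  -10140 − 1632 = -11772;  -48306 − 11772 = -60078;  -183680 − 60078 = -243758;  -593374 − 243758 = -837132
-1632 − 120 = -1752;  -11772 − 1752 = -13524;  -60078 − 13524 = -73602;  -243758 − 73602 = -317360;  -837132 − 317360 = -1154492
-1752 − 120 = -1872;  -13524 − 1872 = -15396;  -73602 − 15396 = -88998;  -317360 − 88998 = -406358;  -1154492 − 406358 = -1560850
-1872 − 120 = -1992;  -15396 − 1992 = -17388;  -88998 − 17388 = -106386;  -406358 − 106386 = -512744;  -1560850 − 512744 = -2073594

-2073594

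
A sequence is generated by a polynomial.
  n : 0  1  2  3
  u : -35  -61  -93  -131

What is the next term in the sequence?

-175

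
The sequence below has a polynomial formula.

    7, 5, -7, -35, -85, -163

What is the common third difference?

D1: -2, -12, -28, -50, -78
D2: -10, -16, -22, -28
D3: -6, -6, -6

-6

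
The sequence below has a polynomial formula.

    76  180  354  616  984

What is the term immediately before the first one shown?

24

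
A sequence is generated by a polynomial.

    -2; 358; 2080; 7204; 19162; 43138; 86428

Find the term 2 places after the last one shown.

272854

360 , 1722 , 5124 , 11958 , 23976 , 43290
1362 , 3402 , 6834 , 12018 , 19314
2040 , 3432 , 5184 , 7296
1392 , 1752 , 2112
360 , 360
Constant fifth difference = 360, so extend:
2112 + 360 = 2472;  7296 + 2472 = 9768;  19314 + 9768 = 29082;  43290 + 29082 = 72372;  86428 + 72372 = 158800
2472 + 360 = 2832;  9768 + 2832 = 12600;  29082 + 12600 = 41682;  72372 + 41682 = 114054;  158800 + 114054 = 272854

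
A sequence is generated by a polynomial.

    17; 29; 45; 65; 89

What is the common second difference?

4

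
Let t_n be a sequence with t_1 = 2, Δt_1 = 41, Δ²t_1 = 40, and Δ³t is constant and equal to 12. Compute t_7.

1088

Build the table forward from the leading diagonal:
Third differences: 12  12  12  12  12  12  12
Second differences: 40  52  64  76  88  100  112
First differences: 41  81  133  197  273  361  461
t: 2  43  124  257  454  727  1088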